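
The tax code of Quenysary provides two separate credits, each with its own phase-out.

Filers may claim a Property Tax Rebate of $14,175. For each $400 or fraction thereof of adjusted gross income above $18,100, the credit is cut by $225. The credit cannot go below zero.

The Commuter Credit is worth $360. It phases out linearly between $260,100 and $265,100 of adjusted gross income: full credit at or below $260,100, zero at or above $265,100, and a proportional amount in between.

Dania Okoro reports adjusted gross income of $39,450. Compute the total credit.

$2,385

Property Tax Rebate: income exceeds $18,100 by $21,350, which is 54 full-or-partial $400 increments; reduction = 54 × $225 = $12,150, leaving $2,025.
Commuter Credit: $39,450 is at or below the $260,100 threshold, so the full $360 applies.
Total: $2,025 + $360 = $2,385.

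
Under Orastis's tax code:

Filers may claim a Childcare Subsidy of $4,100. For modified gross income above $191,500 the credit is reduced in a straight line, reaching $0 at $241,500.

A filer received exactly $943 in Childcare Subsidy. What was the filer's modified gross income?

$943 is 943/4,100 of the full $4,100, so 3,157/4,100 of the $50,000 range has been used: income = $191,500 + $50,000 × 3,157/4,100 = $230,000.

$230,000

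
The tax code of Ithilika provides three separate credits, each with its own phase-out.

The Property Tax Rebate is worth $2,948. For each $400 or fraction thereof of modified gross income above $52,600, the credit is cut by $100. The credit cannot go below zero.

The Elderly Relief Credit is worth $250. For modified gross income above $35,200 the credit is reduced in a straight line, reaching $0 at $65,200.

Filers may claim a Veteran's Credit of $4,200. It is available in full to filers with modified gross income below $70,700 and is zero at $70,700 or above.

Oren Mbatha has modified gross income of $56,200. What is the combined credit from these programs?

Property Tax Rebate: income exceeds $52,600 by $3,600, which is 9 full-or-partial $400 increments; reduction = 9 × $100 = $900, leaving $2,048.
Elderly Relief Credit: $56,200 is $21,000 into a $30,000 phase-out range, leaving 9,000/30,000 of the credit: $250 × 9,000/30,000 = $75.
Veteran's Credit: $56,200 is below the $70,700 cutoff, so the full $4,200 applies.
Total: $2,048 + $75 + $4,200 = $6,323.

$6,323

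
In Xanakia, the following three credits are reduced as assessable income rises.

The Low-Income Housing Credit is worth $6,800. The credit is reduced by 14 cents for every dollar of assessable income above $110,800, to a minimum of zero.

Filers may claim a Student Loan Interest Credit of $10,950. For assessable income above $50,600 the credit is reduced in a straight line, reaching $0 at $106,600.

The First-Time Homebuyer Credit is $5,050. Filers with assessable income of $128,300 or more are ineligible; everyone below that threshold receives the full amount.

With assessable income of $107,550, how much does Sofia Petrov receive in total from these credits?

$11,850

Low-Income Housing Credit: $107,550 is at or below the $110,800 threshold, so the full $6,800 applies.
Student Loan Interest Credit: $107,550 is at or above $106,600, so the credit is $0.
First-Time Homebuyer Credit: $107,550 is below the $128,300 cutoff, so the full $5,050 applies.
Total: $6,800 + $0 + $5,050 = $11,850.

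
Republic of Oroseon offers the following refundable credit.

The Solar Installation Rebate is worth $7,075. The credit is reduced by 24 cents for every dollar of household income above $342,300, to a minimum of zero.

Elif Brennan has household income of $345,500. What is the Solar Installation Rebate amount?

$6,307

Solar Installation Rebate: 24% of the $3,200 excess over $342,300 is $768; credit = $7,075 − $768 = $6,307.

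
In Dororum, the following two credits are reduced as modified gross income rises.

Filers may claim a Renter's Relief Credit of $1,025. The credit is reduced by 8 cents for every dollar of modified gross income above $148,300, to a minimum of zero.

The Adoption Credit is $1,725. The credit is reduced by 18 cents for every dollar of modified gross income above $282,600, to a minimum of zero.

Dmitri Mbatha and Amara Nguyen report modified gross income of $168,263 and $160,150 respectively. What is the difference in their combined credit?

$77

Dmitri ($168,263): Renter's Relief Credit: 8% of the $19,963 excess over $148,300 is $1,597.04 ≥ base, so the credit is $0. Adoption Credit: $168,263 is at or below the $282,600 threshold, so the full $1,725 applies. total $0 + $1,725 = $1,725
Amara ($160,150): Renter's Relief Credit: 8% of the $11,850 excess over $148,300 is $948; credit = $1,025 − $948 = $77. Adoption Credit: $160,150 is at or below the $282,600 threshold, so the full $1,725 applies. total $77 + $1,725 = $1,802
Difference: |$1,725 − $1,802| = $77.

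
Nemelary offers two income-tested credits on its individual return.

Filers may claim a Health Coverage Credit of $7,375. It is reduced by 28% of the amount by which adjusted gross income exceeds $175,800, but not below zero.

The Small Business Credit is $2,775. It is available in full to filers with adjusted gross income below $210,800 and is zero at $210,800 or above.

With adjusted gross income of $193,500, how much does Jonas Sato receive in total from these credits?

Health Coverage Credit: 28% of the $17,700 excess over $175,800 is $4,956; credit = $7,375 − $4,956 = $2,419.
Small Business Credit: $193,500 is below the $210,800 cutoff, so the full $2,775 applies.
Total: $2,419 + $2,775 = $5,194.

$5,194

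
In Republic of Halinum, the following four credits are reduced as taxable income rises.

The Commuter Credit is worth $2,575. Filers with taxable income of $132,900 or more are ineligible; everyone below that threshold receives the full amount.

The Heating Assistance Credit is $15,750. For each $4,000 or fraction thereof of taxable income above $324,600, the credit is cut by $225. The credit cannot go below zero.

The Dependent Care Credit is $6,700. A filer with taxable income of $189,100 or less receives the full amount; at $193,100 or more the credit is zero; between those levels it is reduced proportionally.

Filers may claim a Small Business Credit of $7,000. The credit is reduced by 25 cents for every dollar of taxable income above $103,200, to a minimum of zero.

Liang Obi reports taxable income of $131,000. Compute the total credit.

Commuter Credit: $131,000 is below the $132,900 cutoff, so the full $2,575 applies.
Heating Assistance Credit: $131,000 is at or below the $324,600 threshold, so the full $15,750 applies.
Dependent Care Credit: $131,000 is at or below the $189,100 threshold, so the full $6,700 applies.
Small Business Credit: 25% of the $27,800 excess over $103,200 is $6,950; credit = $7,000 − $6,950 = $50.
Total: $2,575 + $15,750 + $6,700 + $50 = $25,075.

$25,075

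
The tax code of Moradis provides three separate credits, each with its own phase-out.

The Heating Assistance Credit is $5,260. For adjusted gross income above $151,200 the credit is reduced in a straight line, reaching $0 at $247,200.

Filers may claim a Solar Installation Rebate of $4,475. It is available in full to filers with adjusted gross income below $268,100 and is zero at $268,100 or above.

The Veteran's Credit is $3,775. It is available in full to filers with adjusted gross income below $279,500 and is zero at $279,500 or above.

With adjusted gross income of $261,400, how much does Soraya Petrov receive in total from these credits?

$8,250

Heating Assistance Credit: $261,400 is at or above $247,200, so the credit is $0.
Solar Installation Rebate: $261,400 is below the $268,100 cutoff, so the full $4,475 applies.
Veteran's Credit: $261,400 is below the $279,500 cutoff, so the full $3,775 applies.
Total: $0 + $4,475 + $3,775 = $8,250.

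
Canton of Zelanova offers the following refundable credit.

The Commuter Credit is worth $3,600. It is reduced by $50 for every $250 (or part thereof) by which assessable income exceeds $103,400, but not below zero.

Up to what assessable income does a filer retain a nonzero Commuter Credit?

After 71 increments the reduction is 71 × $50 = $3,550, leaving $50; one more increment wipes it out. Increment 71 ends at excess 71 × $250 = $17,750, so the highest qualifying income is $103,400 + $17,750 = $121,150.

$121,150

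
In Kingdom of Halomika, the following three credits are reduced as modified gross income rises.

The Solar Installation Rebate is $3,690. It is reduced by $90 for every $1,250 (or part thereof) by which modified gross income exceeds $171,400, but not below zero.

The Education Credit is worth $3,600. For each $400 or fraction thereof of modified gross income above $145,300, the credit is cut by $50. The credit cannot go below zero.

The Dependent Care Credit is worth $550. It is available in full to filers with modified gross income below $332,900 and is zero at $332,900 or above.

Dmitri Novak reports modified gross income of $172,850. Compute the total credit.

Solar Installation Rebate: income exceeds $171,400 by $1,450, which is 2 full-or-partial $1,250 increments; reduction = 2 × $90 = $180, leaving $3,510.
Education Credit: income exceeds $145,300 by $27,550, which is 69 full-or-partial $400 increments; reduction = 69 × $50 = $3,450, leaving $150.
Dependent Care Credit: $172,850 is below the $332,900 cutoff, so the full $550 applies.
Total: $3,510 + $150 + $550 = $4,210.

$4,210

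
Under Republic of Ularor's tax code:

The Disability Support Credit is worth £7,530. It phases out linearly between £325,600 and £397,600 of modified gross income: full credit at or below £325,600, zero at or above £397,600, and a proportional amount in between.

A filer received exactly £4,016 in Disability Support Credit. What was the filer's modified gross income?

£359,200

£4,016 is 4,016/7,530 of the full £7,530, so 3,514/7,530 of the £72,000 range has been used: income = £325,600 + £72,000 × 3,514/7,530 = £359,200.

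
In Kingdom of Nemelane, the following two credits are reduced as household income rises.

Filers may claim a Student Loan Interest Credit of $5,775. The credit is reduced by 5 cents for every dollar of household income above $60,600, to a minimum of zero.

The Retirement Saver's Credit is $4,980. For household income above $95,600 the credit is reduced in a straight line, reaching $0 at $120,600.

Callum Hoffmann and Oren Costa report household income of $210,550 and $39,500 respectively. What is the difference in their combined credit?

$10,755

Callum ($210,550): Student Loan Interest Credit: 5% of the $149,950 excess over $60,600 is $7,497.50 ≥ base, so the credit is $0. Retirement Saver's Credit: $210,550 is at or above $120,600, so the credit is $0. total $0 + $0 = $0
Oren ($39,500): Student Loan Interest Credit: $39,500 is at or below the $60,600 threshold, so the full $5,775 applies. Retirement Saver's Credit: $39,500 is at or below the $95,600 threshold, so the full $4,980 applies. total $5,775 + $4,980 = $10,755
Difference: |$0 − $10,755| = $10,755.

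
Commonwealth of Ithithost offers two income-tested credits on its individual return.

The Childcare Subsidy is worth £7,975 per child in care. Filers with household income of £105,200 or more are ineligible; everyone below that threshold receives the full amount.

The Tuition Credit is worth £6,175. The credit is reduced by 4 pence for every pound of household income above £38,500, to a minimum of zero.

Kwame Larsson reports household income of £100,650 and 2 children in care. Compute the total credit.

Childcare Subsidy: base = 2 × £7,975 = £15,950. £100,650 is below the £105,200 cutoff, so the full £15,950 applies.
Tuition Credit: 4% of the £62,150 excess over £38,500 is £2,486; credit = £6,175 − £2,486 = £3,689.
Total: £15,950 + £3,689 = £19,639.

£19,639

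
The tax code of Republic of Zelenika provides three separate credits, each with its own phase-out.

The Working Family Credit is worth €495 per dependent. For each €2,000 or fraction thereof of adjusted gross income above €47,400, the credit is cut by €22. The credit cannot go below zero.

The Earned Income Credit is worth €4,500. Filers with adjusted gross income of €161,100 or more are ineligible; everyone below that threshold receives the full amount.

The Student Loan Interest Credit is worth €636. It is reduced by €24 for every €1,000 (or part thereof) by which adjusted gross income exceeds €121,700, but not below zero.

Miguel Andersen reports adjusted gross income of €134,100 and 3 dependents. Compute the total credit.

Working Family Credit: base = 3 × €495 = €1,485. income exceeds €47,400 by €86,700, which is 44 full-or-partial €2,000 increments; reduction = 44 × €22 = €968, leaving €517.
Earned Income Credit: €134,100 is below the €161,100 cutoff, so the full €4,500 applies.
Student Loan Interest Credit: income exceeds €121,700 by €12,400, which is 13 full-or-partial €1,000 increments; reduction = 13 × €24 = €312, leaving €324.
Total: €517 + €4,500 + €324 = €5,341.

€5,341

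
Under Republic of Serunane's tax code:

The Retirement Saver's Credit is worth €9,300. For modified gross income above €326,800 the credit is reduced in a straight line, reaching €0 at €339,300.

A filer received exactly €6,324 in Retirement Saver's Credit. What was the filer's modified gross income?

€330,800

€6,324 is 6,324/9,300 of the full €9,300, so 2,976/9,300 of the €12,500 range has been used: income = €326,800 + €12,500 × 2,976/9,300 = €330,800.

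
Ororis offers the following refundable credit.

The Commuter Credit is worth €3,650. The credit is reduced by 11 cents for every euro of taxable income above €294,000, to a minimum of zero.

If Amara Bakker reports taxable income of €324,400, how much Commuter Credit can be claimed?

Commuter Credit: 11% of the €30,400 excess over €294,000 is €3,344; credit = €3,650 − €3,344 = €306.

€306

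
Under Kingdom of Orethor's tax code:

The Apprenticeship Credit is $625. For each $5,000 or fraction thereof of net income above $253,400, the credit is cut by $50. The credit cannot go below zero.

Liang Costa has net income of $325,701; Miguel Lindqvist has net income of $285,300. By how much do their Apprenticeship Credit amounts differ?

Liang ($325,701): Apprenticeship Credit: income exceeds $253,400 by $72,301 → 15 increments × $50 = $750 ≥ base, so the credit is $0.
Miguel ($285,300): Apprenticeship Credit: income exceeds $253,400 by $31,900, which is 7 full-or-partial $5,000 increments; reduction = 7 × $50 = $350, leaving $275.
Difference: |$0 − $275| = $275.

$275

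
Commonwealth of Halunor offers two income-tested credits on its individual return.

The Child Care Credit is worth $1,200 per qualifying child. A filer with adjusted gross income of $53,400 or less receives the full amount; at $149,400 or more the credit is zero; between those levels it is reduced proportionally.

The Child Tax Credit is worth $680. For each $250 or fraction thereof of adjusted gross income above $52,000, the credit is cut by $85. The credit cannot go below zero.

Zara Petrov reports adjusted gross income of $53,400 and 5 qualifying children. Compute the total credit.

$6,170

Child Care Credit: base = 5 × $1,200 = $6,000. $53,400 is at or below the $53,400 threshold, so the full $6,000 applies.
Child Tax Credit: income exceeds $52,000 by $1,400, which is 6 full-or-partial $250 increments; reduction = 6 × $85 = $510, leaving $170.
Total: $6,000 + $170 = $6,170.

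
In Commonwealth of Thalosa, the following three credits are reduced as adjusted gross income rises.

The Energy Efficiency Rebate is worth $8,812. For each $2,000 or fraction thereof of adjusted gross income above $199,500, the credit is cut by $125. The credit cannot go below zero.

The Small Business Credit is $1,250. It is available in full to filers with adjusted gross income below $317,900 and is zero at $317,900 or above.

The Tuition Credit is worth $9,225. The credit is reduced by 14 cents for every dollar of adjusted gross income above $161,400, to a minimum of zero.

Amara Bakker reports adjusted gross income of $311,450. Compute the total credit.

$3,062

Energy Efficiency Rebate: income exceeds $199,500 by $111,950, which is 56 full-or-partial $2,000 increments; reduction = 56 × $125 = $7,000, leaving $1,812.
Small Business Credit: $311,450 is below the $317,900 cutoff, so the full $1,250 applies.
Tuition Credit: 14% of the $150,050 excess over $161,400 is $21,007 ≥ base, so the credit is $0.
Total: $1,812 + $1,250 + $0 = $3,062.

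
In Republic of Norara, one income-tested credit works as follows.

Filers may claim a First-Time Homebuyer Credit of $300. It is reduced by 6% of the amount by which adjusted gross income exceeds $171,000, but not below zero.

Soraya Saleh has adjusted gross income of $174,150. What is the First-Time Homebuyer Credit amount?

First-Time Homebuyer Credit: 6% of the $3,150 excess over $171,000 is $189; credit = $300 − $189 = $111.

$111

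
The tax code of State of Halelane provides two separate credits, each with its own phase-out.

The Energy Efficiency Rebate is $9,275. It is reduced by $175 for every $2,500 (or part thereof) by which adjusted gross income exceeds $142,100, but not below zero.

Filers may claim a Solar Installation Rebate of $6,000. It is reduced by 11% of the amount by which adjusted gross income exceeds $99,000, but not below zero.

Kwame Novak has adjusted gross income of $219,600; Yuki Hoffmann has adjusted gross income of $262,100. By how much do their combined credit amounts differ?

$2,975

Kwame ($219,600): Energy Efficiency Rebate: income exceeds $142,100 by $77,500, which is 31 full-or-partial $2,500 increments; reduction = 31 × $175 = $5,425, leaving $3,850. Solar Installation Rebate: 11% of the $120,600 excess over $99,000 is $13,266 ≥ base, so the credit is $0. total $3,850 + $0 = $3,850
Yuki ($262,100): Energy Efficiency Rebate: income exceeds $142,100 by $120,000, which is 48 full-or-partial $2,500 increments; reduction = 48 × $175 = $8,400, leaving $875. Solar Installation Rebate: 11% of the $163,100 excess over $99,000 is $17,941 ≥ base, so the credit is $0. total $875 + $0 = $875
Difference: |$3,850 − $875| = $2,975.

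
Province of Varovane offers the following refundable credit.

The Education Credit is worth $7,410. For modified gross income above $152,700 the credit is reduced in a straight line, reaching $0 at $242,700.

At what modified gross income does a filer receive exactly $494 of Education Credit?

$494 is 494/7,410 of the full $7,410, so 6,916/7,410 of the $90,000 range has been used: income = $152,700 + $90,000 × 6,916/7,410 = $236,700.

$236,700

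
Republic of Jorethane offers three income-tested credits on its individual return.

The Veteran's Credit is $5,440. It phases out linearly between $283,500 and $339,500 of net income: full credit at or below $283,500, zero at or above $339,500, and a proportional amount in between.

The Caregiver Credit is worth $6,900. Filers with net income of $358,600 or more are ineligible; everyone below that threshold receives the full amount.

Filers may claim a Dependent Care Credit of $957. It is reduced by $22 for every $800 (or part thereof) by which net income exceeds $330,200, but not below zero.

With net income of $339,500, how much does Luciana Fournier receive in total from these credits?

Veteran's Credit: $339,500 is at or above $339,500, so the credit is $0.
Caregiver Credit: $339,500 is below the $358,600 cutoff, so the full $6,900 applies.
Dependent Care Credit: income exceeds $330,200 by $9,300, which is 12 full-or-partial $800 increments; reduction = 12 × $22 = $264, leaving $693.
Total: $0 + $6,900 + $693 = $7,593.

$7,593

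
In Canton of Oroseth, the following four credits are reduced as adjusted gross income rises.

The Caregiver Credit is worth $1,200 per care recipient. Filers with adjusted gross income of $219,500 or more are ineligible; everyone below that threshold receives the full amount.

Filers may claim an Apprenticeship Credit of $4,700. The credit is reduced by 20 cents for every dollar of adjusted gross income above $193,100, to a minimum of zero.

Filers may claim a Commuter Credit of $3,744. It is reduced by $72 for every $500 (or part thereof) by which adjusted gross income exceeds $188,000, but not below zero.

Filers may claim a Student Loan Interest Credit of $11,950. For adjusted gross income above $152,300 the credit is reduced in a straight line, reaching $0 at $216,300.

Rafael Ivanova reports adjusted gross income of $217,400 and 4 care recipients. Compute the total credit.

Caregiver Credit: base = 4 × $1,200 = $4,800. $217,400 is below the $219,500 cutoff, so the full $4,800 applies.
Apprenticeship Credit: 20% of the $24,300 excess over $193,100 is $4,860 ≥ base, so the credit is $0.
Commuter Credit: income exceeds $188,000 by $29,400 → 59 increments × $72 = $4,248 ≥ base, so the credit is $0.
Student Loan Interest Credit: $217,400 is at or above $216,300, so the credit is $0.
Total: $4,800 + $0 + $0 + $0 = $4,800.

$4,800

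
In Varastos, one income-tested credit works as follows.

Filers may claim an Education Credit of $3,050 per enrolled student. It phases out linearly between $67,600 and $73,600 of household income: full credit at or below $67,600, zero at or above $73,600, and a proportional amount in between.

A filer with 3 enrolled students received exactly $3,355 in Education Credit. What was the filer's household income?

$71,400

Full credit = 3 × $3,050 = $9,150.
$3,355 is 3,355/9,150 of the full $9,150, so 5,795/9,150 of the $6,000 range has been used: income = $67,600 + $6,000 × 5,795/9,150 = $71,400.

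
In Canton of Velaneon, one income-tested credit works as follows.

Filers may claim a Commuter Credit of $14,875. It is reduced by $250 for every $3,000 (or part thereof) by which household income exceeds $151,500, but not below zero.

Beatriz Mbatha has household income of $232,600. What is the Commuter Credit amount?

Commuter Credit: income exceeds $151,500 by $81,100, which is 28 full-or-partial $3,000 increments; reduction = 28 × $250 = $7,000, leaving $7,875.

$7,875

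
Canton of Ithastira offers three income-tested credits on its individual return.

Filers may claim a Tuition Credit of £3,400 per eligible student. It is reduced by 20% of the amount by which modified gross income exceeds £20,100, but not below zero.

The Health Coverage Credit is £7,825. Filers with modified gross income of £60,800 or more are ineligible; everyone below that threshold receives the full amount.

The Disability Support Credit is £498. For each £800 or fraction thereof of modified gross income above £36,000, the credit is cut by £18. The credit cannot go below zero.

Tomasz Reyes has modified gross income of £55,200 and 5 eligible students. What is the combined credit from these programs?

£17,871

Tuition Credit: base = 5 × £3,400 = £17,000. 20% of the £35,100 excess over £20,100 is £7,020; credit = £17,000 − £7,020 = £9,980.
Health Coverage Credit: £55,200 is below the £60,800 cutoff, so the full £7,825 applies.
Disability Support Credit: income exceeds £36,000 by £19,200, which is 24 full-or-partial £800 increments; reduction = 24 × £18 = £432, leaving £66.
Total: £9,980 + £7,825 + £66 = £17,871.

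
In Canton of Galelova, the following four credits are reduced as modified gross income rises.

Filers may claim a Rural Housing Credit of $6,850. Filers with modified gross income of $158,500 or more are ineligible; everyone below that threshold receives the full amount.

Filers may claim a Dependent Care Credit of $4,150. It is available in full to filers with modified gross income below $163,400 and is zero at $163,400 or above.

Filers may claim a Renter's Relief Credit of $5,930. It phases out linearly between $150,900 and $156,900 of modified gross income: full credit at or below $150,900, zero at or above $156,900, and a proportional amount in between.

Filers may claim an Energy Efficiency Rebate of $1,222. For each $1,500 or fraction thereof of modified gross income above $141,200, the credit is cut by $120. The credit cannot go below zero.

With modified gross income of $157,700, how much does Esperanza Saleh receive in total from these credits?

Rural Housing Credit: $157,700 is below the $158,500 cutoff, so the full $6,850 applies.
Dependent Care Credit: $157,700 is below the $163,400 cutoff, so the full $4,150 applies.
Renter's Relief Credit: $157,700 is at or above $156,900, so the credit is $0.
Energy Efficiency Rebate: income exceeds $141,200 by $16,500 → 11 increments × $120 = $1,320 ≥ base, so the credit is $0.
Total: $6,850 + $4,150 + $0 + $0 = $11,000.

$11,000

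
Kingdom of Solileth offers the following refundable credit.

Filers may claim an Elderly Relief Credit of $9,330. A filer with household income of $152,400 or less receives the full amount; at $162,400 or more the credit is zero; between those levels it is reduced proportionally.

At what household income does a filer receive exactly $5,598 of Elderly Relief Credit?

$5,598 is 5,598/9,330 of the full $9,330, so 3,732/9,330 of the $10,000 range has been used: income = $152,400 + $10,000 × 3,732/9,330 = $156,400.

$156,400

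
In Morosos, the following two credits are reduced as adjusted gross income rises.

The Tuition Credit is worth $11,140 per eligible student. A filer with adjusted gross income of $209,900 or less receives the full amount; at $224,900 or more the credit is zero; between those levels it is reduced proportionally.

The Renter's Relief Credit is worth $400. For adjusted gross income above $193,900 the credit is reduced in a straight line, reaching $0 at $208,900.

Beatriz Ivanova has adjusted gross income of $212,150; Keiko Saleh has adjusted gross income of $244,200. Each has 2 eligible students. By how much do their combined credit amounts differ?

Beatriz ($212,150): Tuition Credit: base = 2 × $11,140 = $22,280. $212,150 is $2,250 into a $15,000 phase-out range, leaving 12,750/15,000 of the credit: $22,280 × 12,750/15,000 = $18,938. Renter's Relief Credit: $212,150 is at or above $208,900, so the credit is $0. total $18,938 + $0 = $18,938
Keiko ($244,200): Tuition Credit: base = 2 × $11,140 = $22,280. $244,200 is at or above $224,900, so the credit is $0. Renter's Relief Credit: $244,200 is at or above $208,900, so the credit is $0. total $0 + $0 = $0
Difference: |$18,938 − $0| = $18,938.

$18,938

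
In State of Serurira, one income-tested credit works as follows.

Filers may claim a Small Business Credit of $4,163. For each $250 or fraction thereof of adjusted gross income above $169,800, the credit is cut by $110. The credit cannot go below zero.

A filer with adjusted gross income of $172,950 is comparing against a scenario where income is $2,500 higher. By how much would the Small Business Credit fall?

$1,100

At $172,950 — income exceeds $169,800 by $3,150, which is 13 full-or-partial $250 increments; reduction = 13 × $110 = $1,430, leaving $2,733.
At $175,450 — income exceeds $169,800 by $5,650, which is 23 full-or-partial $250 increments; reduction = 23 × $110 = $2,530, leaving $1,633.
Lost: $2,733 − $1,633 = $1,100.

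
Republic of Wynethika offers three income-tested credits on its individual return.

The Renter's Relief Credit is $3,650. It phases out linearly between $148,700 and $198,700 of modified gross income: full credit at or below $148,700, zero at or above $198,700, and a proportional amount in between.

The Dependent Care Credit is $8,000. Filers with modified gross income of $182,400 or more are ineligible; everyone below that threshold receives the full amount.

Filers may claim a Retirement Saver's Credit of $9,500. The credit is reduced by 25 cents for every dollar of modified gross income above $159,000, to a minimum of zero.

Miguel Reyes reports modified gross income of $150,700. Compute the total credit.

$21,004

Renter's Relief Credit: $150,700 is $2,000 into a $50,000 phase-out range, leaving 48,000/50,000 of the credit: $3,650 × 48,000/50,000 = $3,504.
Dependent Care Credit: $150,700 is below the $182,400 cutoff, so the full $8,000 applies.
Retirement Saver's Credit: $150,700 is at or below the $159,000 threshold, so the full $9,500 applies.
Total: $3,504 + $8,000 + $9,500 = $21,004.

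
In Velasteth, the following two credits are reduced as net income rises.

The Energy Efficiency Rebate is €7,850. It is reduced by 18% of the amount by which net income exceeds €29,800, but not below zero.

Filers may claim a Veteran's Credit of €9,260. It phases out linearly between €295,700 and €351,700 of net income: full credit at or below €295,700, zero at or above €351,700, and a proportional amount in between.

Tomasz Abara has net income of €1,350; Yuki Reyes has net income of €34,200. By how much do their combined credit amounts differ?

€792

Tomasz (€1,350): Energy Efficiency Rebate: €1,350 is at or below the €29,800 threshold, so the full €7,850 applies. Veteran's Credit: €1,350 is at or below the €295,700 threshold, so the full €9,260 applies. total €7,850 + €9,260 = €17,110
Yuki (€34,200): Energy Efficiency Rebate: 18% of the €4,400 excess over €29,800 is €792; credit = €7,850 − €792 = €7,058. Veteran's Credit: €34,200 is at or below the €295,700 threshold, so the full €9,260 applies. total €7,058 + €9,260 = €16,318
Difference: |€17,110 − €16,318| = €792.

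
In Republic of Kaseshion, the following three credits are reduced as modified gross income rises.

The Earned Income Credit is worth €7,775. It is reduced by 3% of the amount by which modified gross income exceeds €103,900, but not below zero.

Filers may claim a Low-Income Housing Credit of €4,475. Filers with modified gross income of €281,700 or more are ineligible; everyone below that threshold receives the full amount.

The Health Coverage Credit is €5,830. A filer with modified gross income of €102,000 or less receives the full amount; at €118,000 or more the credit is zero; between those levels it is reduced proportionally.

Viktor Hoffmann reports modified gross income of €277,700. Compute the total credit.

€7,036

Earned Income Credit: 3% of the €173,800 excess over €103,900 is €5,214; credit = €7,775 − €5,214 = €2,561.
Low-Income Housing Credit: €277,700 is below the €281,700 cutoff, so the full €4,475 applies.
Health Coverage Credit: €277,700 is at or above €118,000, so the credit is €0.
Total: €2,561 + €4,475 + €0 = €7,036.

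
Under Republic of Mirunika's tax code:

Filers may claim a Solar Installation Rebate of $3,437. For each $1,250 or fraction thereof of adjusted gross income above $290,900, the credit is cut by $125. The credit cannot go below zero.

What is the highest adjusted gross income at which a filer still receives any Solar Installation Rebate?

After 27 increments the reduction is 27 × $125 = $3,375, leaving $62; one more increment wipes it out. Increment 27 ends at excess 27 × $1,250 = $33,750, so the highest qualifying income is $290,900 + $33,750 = $324,650.

$324,650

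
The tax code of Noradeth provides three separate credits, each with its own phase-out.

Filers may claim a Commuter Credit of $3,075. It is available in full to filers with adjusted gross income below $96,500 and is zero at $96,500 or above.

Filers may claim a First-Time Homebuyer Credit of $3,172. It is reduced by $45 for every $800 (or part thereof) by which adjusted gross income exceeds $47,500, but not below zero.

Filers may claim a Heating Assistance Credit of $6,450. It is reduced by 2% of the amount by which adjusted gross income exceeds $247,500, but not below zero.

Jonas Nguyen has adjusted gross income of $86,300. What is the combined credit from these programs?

Commuter Credit: $86,300 is below the $96,500 cutoff, so the full $3,075 applies.
First-Time Homebuyer Credit: income exceeds $47,500 by $38,800, which is 49 full-or-partial $800 increments; reduction = 49 × $45 = $2,205, leaving $967.
Heating Assistance Credit: $86,300 is at or below the $247,500 threshold, so the full $6,450 applies.
Total: $3,075 + $967 + $6,450 = $10,492.

$10,492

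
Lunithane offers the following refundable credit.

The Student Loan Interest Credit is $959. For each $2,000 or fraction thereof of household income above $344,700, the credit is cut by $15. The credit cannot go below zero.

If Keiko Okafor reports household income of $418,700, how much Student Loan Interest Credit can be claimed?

$404

Student Loan Interest Credit: income exceeds $344,700 by $74,000, which is 37 full-or-partial $2,000 increments; reduction = 37 × $15 = $555, leaving $404.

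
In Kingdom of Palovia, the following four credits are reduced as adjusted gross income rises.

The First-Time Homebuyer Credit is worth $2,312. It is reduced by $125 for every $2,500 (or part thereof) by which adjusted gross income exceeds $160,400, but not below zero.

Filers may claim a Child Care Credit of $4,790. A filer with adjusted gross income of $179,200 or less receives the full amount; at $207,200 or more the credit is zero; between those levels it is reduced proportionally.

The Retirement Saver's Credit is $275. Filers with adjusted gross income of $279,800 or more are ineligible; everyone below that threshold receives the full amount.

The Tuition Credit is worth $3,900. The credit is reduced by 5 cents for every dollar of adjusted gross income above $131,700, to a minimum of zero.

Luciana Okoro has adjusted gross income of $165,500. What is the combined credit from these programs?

$9,212

First-Time Homebuyer Credit: income exceeds $160,400 by $5,100, which is 3 full-or-partial $2,500 increments; reduction = 3 × $125 = $375, leaving $1,937.
Child Care Credit: $165,500 is at or below the $179,200 threshold, so the full $4,790 applies.
Retirement Saver's Credit: $165,500 is below the $279,800 cutoff, so the full $275 applies.
Tuition Credit: 5% of the $33,800 excess over $131,700 is $1,690; credit = $3,900 − $1,690 = $2,210.
Total: $1,937 + $4,790 + $275 + $2,210 = $9,212.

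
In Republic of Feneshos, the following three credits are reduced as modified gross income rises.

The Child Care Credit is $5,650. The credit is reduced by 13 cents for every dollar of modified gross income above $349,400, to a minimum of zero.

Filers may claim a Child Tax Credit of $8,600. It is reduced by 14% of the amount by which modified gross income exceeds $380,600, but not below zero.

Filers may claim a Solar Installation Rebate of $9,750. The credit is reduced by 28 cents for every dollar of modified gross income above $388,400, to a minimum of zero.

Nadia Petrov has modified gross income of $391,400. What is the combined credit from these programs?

$16,188

Child Care Credit: 13% of the $42,000 excess over $349,400 is $5,460; credit = $5,650 − $5,460 = $190.
Child Tax Credit: 14% of the $10,800 excess over $380,600 is $1,512; credit = $8,600 − $1,512 = $7,088.
Solar Installation Rebate: 28% of the $3,000 excess over $388,400 is $840; credit = $9,750 − $840 = $8,910.
Total: $190 + $7,088 + $8,910 = $16,188.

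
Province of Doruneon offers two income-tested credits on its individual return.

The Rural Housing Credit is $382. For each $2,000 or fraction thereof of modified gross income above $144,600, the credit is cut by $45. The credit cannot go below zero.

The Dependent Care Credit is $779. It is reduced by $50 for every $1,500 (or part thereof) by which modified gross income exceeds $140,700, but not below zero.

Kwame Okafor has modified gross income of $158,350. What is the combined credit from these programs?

$246

Rural Housing Credit: income exceeds $144,600 by $13,750, which is 7 full-or-partial $2,000 increments; reduction = 7 × $45 = $315, leaving $67.
Dependent Care Credit: income exceeds $140,700 by $17,650, which is 12 full-or-partial $1,500 increments; reduction = 12 × $50 = $600, leaving $179.
Total: $67 + $179 = $246.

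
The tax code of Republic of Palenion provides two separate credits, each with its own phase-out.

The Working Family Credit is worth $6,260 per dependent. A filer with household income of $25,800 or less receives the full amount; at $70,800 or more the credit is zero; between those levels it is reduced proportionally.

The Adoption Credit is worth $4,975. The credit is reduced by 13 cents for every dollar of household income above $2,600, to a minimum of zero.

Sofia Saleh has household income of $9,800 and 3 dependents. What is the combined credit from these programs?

Working Family Credit: base = 3 × $6,260 = $18,780. $9,800 is at or below the $25,800 threshold, so the full $18,780 applies.
Adoption Credit: 13% of the $7,200 excess over $2,600 is $936; credit = $4,975 − $936 = $4,039.
Total: $18,780 + $4,039 = $22,819.

$22,819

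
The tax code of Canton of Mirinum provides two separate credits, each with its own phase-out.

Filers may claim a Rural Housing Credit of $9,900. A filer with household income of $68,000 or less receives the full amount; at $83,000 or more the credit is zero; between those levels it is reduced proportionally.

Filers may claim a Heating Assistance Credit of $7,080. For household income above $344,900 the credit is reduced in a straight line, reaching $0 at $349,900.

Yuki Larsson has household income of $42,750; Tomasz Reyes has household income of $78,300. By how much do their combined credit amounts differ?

$6,798

Yuki ($42,750): Rural Housing Credit: $42,750 is at or below the $68,000 threshold, so the full $9,900 applies. Heating Assistance Credit: $42,750 is at or below the $344,900 threshold, so the full $7,080 applies. total $9,900 + $7,080 = $16,980
Tomasz ($78,300): Rural Housing Credit: $78,300 is $10,300 into a $15,000 phase-out range, leaving 4,700/15,000 of the credit: $9,900 × 4,700/15,000 = $3,102. Heating Assistance Credit: $78,300 is at or below the $344,900 threshold, so the full $7,080 applies. total $3,102 + $7,080 = $10,182
Difference: |$16,980 − $10,182| = $6,798.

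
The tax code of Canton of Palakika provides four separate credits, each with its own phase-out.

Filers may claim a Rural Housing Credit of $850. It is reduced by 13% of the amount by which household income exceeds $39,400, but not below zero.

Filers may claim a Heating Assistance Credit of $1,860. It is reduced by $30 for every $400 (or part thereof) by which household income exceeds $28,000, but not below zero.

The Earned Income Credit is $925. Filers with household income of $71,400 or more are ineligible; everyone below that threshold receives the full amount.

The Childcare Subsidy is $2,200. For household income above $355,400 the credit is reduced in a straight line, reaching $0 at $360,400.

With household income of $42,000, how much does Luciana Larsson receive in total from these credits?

Rural Housing Credit: 13% of the $2,600 excess over $39,400 is $338; credit = $850 − $338 = $512.
Heating Assistance Credit: income exceeds $28,000 by $14,000, which is 35 full-or-partial $400 increments; reduction = 35 × $30 = $1,050, leaving $810.
Earned Income Credit: $42,000 is below the $71,400 cutoff, so the full $925 applies.
Childcare Subsidy: $42,000 is at or below the $355,400 threshold, so the full $2,200 applies.
Total: $512 + $810 + $925 + $2,200 = $4,447.

$4,447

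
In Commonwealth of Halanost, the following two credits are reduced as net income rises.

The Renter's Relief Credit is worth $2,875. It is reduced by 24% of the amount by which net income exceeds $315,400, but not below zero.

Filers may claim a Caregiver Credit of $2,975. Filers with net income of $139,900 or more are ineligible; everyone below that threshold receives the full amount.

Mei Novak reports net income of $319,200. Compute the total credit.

$1,963

Renter's Relief Credit: 24% of the $3,800 excess over $315,400 is $912; credit = $2,875 − $912 = $1,963.
Caregiver Credit: $319,200 meets or exceeds the $139,900 cutoff, so the credit is $0.
Total: $1,963 + $0 = $1,963.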